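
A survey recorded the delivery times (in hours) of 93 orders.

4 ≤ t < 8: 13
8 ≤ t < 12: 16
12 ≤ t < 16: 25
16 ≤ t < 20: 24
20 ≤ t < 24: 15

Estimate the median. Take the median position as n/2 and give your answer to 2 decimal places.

14.80

Cumulative frequencies: 13, 29, 54, 78, 93
n = 93; position = n/2 = 46.5.
This falls in the class 12 ≤ t < 16: L = 12, F = 29, f = 25, h = 4.
Median ≈ 12 + ((46.5 − 29) / 25) × 4 = 14.8000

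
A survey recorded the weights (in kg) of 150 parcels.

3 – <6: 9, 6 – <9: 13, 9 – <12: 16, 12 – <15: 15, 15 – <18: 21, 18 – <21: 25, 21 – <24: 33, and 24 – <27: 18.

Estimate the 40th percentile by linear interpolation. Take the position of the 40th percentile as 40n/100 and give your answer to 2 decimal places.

Cumulative frequencies: 9, 22, 38, 53, 74, 99, 132, 150
n = 150; position = 40n/100 = 60.
This falls in the class 15 – <18: L = 15, F = 53, f = 21, h = 3.
40th percentile ≈ 15 + ((60 − 53) / 21) × 3 = 16.0000

16.00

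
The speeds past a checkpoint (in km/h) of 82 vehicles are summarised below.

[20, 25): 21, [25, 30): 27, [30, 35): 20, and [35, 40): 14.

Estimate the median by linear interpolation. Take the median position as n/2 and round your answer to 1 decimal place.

28.7

Cumulative frequencies: 21, 48, 68, 82
n = 82; position = n/2 = 41.
This falls in the class [25, 30): L = 25, F = 21, f = 27, h = 5.
Median ≈ 25 + ((41 − 21) / 27) × 5 = 28.7037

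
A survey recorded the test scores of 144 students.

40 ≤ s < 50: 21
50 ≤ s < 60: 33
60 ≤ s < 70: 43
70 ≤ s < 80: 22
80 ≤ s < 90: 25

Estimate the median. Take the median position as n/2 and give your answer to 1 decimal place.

64.2

Cumulative frequencies: 21, 54, 97, 119, 144
n = 144; position = n/2 = 72.
This falls in the class 60 ≤ s < 70: L = 60, F = 54, f = 43, h = 10.
Median ≈ 60 + ((72 − 54) / 43) × 10 = 64.1860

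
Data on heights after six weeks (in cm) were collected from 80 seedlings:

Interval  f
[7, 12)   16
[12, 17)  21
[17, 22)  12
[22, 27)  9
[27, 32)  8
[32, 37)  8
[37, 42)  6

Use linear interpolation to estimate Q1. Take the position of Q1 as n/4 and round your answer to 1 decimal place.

13.0

Cumulative frequencies: 16, 37, 49, 58, 66, 74, 80
n = 80; position = n/4 = 20.
This falls in the class [12, 17): L = 12, F = 16, f = 21, h = 5.
Lower quartile ≈ 12 + ((20 − 16) / 21) × 5 = 12.9524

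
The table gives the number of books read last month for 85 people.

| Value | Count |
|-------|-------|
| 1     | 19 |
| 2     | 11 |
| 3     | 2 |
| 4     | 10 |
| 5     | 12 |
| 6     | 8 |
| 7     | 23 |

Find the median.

5

Cumulative frequencies: 19, 30, 32, 42, 54, 62, 85
n = 85, so the median is the value in position (n+1)/2 = 43.
Position 43 falls at value 5.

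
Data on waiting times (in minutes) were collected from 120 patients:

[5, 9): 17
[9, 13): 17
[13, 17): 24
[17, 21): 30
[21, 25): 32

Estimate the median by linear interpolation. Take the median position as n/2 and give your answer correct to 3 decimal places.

17.267

Cumulative frequencies: 17, 34, 58, 88, 120
n = 120; position = n/2 = 60.
This falls in the class [17, 21): L = 17, F = 58, f = 30, h = 4.
Median ≈ 17 + ((60 − 58) / 30) × 4 = 17.2667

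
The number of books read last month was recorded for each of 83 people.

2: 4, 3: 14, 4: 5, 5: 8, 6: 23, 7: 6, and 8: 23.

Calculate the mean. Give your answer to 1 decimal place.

5.7

Values: 2, 3, 4, 5, 6, 7, 8
Σfx = 4×2 + 14×3 + 5×4 + 8×5 + 23×6 + 6×7 + 23×8 = 474
n = Σf = 83
Mean = 474 / 83 = 5.7108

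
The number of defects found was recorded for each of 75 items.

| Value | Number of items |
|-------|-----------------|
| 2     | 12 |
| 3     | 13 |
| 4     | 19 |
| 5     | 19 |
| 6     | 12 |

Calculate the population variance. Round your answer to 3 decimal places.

1.700

Values: 2, 3, 4, 5, 6
n = 75, Σfx = 306, mean = 4.0800
Σfx² = 1376
Σf(x − x̄)² = Σfx² − (Σfx)²/n = 1376 − 306²/75 = 127.5200
Population variance = 127.5200 / 75 = 1.7003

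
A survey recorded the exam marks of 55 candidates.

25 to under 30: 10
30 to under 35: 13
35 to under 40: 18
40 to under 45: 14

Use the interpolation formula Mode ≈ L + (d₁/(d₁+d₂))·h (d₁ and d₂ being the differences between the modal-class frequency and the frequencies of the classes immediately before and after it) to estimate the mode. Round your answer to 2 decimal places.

37.78

Modal class: 35 to under 40 (highest frequency 18).
d₁ = 18 − 13 = 5, d₂ = 18 − 14 = 4
Mode ≈ 35 + (5/(5+4)) × 5 = 35 + 2.7778 = 37.7778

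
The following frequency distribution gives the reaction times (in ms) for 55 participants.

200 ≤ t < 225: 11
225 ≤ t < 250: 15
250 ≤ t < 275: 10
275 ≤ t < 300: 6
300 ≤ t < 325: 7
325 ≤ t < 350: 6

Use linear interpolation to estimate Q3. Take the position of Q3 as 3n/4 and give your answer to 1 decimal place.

296.9

Cumulative frequencies: 11, 26, 36, 42, 49, 55
n = 55; position = 3n/4 = 41.25.
This falls in the class 275 ≤ t < 300: L = 275, F = 36, f = 6, h = 25.
Upper quartile ≈ 275 + ((41.25 − 36) / 6) × 25 = 296.8750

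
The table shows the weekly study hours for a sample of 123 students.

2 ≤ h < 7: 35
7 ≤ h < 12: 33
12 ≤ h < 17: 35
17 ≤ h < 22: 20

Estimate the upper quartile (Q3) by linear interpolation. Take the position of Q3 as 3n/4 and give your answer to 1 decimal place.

15.5

Cumulative frequencies: 35, 68, 103, 123
n = 123; position = 3n/4 = 92.25.
This falls in the class 12 ≤ h < 17: L = 12, F = 68, f = 35, h = 5.
Upper quartile ≈ 12 + ((92.25 − 68) / 35) × 5 = 15.4643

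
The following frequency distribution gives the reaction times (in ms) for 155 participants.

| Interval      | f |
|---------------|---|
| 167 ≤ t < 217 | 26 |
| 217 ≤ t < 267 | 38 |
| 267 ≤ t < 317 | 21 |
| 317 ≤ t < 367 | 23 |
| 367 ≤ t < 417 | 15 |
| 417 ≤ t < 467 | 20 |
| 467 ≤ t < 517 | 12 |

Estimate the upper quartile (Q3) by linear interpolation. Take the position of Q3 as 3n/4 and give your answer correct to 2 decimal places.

394.50

Cumulative frequencies: 26, 64, 85, 108, 123, 143, 155
n = 155; position = 3n/4 = 116.25.
This falls in the class 367 ≤ t < 417: L = 367, F = 108, f = 15, h = 50.
Upper quartile ≈ 367 + ((116.25 − 108) / 15) × 50 = 394.5000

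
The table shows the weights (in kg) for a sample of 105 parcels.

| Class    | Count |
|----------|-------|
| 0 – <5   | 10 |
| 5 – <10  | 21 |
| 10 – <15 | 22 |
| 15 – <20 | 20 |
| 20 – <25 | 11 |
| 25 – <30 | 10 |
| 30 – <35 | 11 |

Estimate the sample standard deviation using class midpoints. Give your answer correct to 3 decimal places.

9.006

Midpoints: 2.5, 7.5, 12.5, 17.5, 22.5, 27.5, 32.5
n = 105, Σfm = 1687.5, mean = 16.0714
Σfm² = 35556.25
Σf(m − x̄)² = Σfm² − (Σfm)²/n = 35556.25 − 1687.5²/105 = 8435.7143
Sample variance = 8435.7143 / 104 = 81.1126
Standard deviation = √81.1126 = 9.0063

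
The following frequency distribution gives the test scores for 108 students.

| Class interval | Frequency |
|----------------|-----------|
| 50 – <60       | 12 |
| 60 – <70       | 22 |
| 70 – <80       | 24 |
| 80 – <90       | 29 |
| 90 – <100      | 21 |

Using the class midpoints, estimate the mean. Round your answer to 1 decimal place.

Midpoints: 55, 65, 75, 85, 95
Σfm = 12×55 + 22×65 + 24×75 + 29×85 + 21×95 = 8350
n = Σf = 108
Mean = 8350 / 108 = 77.3148

77.3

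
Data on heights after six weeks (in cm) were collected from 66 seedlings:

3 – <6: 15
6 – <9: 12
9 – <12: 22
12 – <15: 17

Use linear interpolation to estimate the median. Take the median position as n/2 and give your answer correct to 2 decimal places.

9.82

Cumulative frequencies: 15, 27, 49, 66
n = 66; position = n/2 = 33.
This falls in the class 9 – <12: L = 9, F = 27, f = 22, h = 3.
Median ≈ 9 + ((33 − 27) / 22) × 3 = 9.8182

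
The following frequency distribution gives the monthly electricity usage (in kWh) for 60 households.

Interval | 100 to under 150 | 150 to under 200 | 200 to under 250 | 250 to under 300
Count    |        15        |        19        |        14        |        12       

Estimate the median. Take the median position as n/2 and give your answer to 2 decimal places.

Cumulative frequencies: 15, 34, 48, 60
n = 60; position = n/2 = 30.
This falls in the class 150 to under 200: L = 150, F = 15, f = 19, h = 50.
Median ≈ 150 + ((30 − 15) / 19) × 50 = 189.4737

189.47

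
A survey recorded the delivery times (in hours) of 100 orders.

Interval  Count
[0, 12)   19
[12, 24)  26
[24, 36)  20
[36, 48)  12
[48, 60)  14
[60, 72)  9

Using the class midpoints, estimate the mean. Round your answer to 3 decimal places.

30.360

Midpoints: 6, 18, 30, 42, 54, 66
Σfm = 19×6 + 26×18 + 20×30 + 12×42 + 14×54 + 9×66 = 3036
n = Σf = 100
Mean = 3036 / 100 = 30.3600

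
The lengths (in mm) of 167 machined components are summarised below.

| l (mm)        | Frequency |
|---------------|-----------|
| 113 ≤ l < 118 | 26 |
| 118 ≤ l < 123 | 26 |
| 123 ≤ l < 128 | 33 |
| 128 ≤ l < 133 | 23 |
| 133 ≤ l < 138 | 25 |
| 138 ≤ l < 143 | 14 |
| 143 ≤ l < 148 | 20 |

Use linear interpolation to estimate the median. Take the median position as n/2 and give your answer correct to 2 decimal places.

Cumulative frequencies: 26, 52, 85, 108, 133, 147, 167
n = 167; position = n/2 = 83.5.
This falls in the class 123 ≤ l < 128: L = 123, F = 52, f = 33, h = 5.
Median ≈ 123 + ((83.5 − 52) / 33) × 5 = 127.7727

127.77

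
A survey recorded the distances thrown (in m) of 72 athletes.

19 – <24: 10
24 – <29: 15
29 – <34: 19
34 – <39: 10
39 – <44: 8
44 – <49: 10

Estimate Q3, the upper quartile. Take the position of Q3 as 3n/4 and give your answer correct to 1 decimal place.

Cumulative frequencies: 10, 25, 44, 54, 62, 72
n = 72; position = 3n/4 = 54.
This falls in the class 34 – <39: L = 34, F = 44, f = 10, h = 5.
Upper quartile ≈ 34 + ((54 − 44) / 10) × 5 = 39.0000

39.0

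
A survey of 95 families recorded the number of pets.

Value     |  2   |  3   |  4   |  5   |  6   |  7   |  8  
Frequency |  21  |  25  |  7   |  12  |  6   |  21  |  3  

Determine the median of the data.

Cumulative frequencies: 21, 46, 53, 65, 71, 92, 95
n = 95, so the median is the value in position (n+1)/2 = 48.
Position 48 falls at value 4.

4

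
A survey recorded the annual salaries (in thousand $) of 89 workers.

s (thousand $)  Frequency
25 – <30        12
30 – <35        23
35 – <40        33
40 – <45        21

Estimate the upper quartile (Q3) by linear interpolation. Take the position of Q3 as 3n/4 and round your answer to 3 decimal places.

39.811

Cumulative frequencies: 12, 35, 68, 89
n = 89; position = 3n/4 = 66.75.
This falls in the class 35 – <40: L = 35, F = 35, f = 33, h = 5.
Upper quartile ≈ 35 + ((66.75 − 35) / 33) × 5 = 39.8106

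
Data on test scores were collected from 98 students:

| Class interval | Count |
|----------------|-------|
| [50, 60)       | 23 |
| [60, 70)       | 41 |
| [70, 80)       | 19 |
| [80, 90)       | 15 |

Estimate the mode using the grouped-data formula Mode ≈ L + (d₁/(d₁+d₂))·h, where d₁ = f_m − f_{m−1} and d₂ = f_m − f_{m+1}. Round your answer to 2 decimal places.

64.50

Modal class: [60, 70) (highest frequency 41).
d₁ = 41 − 23 = 18, d₂ = 41 − 19 = 22
Mode ≈ 60 + (18/(18+22)) × 10 = 60 + 4.5000 = 64.5000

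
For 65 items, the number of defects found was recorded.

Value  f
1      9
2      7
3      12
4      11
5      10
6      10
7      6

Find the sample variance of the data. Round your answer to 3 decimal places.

3.510

Values: 1, 2, 3, 4, 5, 6, 7
n = 65, Σfx = 255, mean = 3.9231
Σfx² = 1225
Σf(x − x̄)² = Σfx² − (Σfx)²/n = 1225 − 255²/65 = 224.6154
Sample variance = 224.6154 / 64 = 3.5096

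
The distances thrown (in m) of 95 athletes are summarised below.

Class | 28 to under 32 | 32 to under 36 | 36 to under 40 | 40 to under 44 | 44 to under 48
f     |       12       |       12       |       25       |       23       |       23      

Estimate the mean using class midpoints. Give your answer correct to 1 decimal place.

Midpoints: 30, 34, 38, 42, 46
Σfm = 12×30 + 12×34 + 25×38 + 23×42 + 23×46 = 3742
n = Σf = 95
Mean = 3742 / 95 = 39.3895

39.4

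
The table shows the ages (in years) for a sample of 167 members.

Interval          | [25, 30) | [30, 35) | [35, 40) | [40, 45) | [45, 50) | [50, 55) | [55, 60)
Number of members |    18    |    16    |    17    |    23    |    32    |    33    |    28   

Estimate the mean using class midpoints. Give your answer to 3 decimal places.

Midpoints: 27.5, 32.5, 37.5, 42.5, 47.5, 52.5, 57.5
Σfm = 18×27.5 + 16×32.5 + 17×37.5 + 23×42.5 + 32×47.5 + 33×52.5 + 28×57.5 = 7492.5
n = Σf = 167
Mean = 7492.5 / 167 = 44.8653

44.865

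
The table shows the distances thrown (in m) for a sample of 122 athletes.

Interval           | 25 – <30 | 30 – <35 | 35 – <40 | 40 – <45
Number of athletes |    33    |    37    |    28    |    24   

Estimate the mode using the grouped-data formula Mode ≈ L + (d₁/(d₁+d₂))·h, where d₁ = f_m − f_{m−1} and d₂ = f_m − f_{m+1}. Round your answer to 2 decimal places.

Modal class: 30 – <35 (highest frequency 37).
d₁ = 37 − 33 = 4, d₂ = 37 − 28 = 9
Mode ≈ 30 + (4/(4+9)) × 5 = 30 + 1.5385 = 31.5385

31.54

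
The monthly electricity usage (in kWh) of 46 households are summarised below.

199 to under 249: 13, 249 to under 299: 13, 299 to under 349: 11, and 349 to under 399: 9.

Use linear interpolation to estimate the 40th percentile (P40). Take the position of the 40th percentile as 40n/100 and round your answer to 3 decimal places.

Cumulative frequencies: 13, 26, 37, 46
n = 46; position = 40n/100 = 18.4.
This falls in the class 249 to under 299: L = 249, F = 13, f = 13, h = 50.
40th percentile ≈ 249 + ((18.4 − 13) / 13) × 50 = 269.7692

269.769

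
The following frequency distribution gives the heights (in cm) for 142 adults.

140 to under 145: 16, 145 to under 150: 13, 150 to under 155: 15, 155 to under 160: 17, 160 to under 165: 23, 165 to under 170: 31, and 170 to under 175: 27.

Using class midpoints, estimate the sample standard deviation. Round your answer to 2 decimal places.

Midpoints: 142.5, 147.5, 152.5, 157.5, 162.5, 167.5, 172.5
n = 142, Σfm = 22750, mean = 160.2113
Σfm² = 3658787.5
Σf(m − x̄)² = Σfm² − (Σfm)²/n = 3658787.5 − 22750²/142 = 13981.1620
Sample variance = 13981.1620 / 141 = 99.1572
Standard deviation = √99.1572 = 9.9578

9.96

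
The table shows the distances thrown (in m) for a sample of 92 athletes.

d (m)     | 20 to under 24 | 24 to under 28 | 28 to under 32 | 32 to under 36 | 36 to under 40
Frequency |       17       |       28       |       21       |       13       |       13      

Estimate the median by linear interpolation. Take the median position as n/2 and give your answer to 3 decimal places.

Cumulative frequencies: 17, 45, 66, 79, 92
n = 92; position = n/2 = 46.
This falls in the class 28 to under 32: L = 28, F = 45, f = 21, h = 4.
Median ≈ 28 + ((46 − 45) / 21) × 4 = 28.1905

28.190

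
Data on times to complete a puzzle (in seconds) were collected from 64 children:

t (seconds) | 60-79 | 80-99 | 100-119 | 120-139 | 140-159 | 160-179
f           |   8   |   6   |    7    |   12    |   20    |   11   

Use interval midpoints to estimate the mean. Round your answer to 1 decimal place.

Midpoints: 69.5, 89.5, 109.5, 129.5, 149.5, 169.5
Σfm = 8×69.5 + 6×89.5 + 7×109.5 + 12×129.5 + 20×149.5 + 11×169.5 = 8268
n = Σf = 64
Mean = 8268 / 64 = 129.1875

129.2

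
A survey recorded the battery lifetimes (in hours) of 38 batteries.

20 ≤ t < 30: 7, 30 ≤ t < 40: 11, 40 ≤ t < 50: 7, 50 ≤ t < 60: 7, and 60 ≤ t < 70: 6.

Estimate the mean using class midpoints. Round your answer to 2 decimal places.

Midpoints: 25, 35, 45, 55, 65
Σfm = 7×25 + 11×35 + 7×45 + 7×55 + 6×65 = 1650
n = Σf = 38
Mean = 1650 / 38 = 43.4211

43.42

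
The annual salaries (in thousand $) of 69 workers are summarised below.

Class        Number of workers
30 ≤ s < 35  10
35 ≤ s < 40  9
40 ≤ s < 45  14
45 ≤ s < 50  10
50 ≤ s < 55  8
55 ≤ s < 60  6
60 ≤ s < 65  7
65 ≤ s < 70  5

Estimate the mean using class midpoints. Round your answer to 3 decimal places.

47.428

Midpoints: 32.5, 37.5, 42.5, 47.5, 52.5, 57.5, 62.5, 67.5
Σfm = 10×32.5 + 9×37.5 + 14×42.5 + 10×47.5 + 8×52.5 + 6×57.5 + 7×62.5 + 5×67.5 = 3272.5
n = Σf = 69
Mean = 3272.5 / 69 = 47.4275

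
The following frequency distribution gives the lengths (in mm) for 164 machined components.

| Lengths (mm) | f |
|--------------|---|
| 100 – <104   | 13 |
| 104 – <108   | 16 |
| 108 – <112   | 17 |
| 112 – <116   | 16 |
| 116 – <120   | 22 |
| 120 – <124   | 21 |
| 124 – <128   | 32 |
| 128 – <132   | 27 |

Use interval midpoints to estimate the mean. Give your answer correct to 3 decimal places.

118.390

Midpoints: 102, 106, 110, 114, 118, 122, 126, 130
Σfm = 13×102 + 16×106 + 17×110 + 16×114 + 22×118 + 21×122 + 32×126 + 27×130 = 19416
n = Σf = 164
Mean = 19416 / 164 = 118.3902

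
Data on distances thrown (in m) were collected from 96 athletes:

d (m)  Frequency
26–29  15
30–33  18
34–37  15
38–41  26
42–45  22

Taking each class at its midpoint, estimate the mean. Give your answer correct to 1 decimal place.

36.4

Midpoints: 27.5, 31.5, 35.5, 39.5, 43.5
Σfm = 15×27.5 + 18×31.5 + 15×35.5 + 26×39.5 + 22×43.5 = 3496
n = Σf = 96
Mean = 3496 / 96 = 36.4167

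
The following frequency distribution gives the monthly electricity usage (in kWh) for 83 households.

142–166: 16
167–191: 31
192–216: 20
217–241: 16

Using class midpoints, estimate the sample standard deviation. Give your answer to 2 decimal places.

Midpoints: 154, 179, 204, 229
n = 83, Σfm = 15757, mean = 189.8434
Σfm² = 3044103
Σf(m − x̄)² = Σfm² − (Σfm)²/n = 3044103 − 15757²/83 = 52740.9639
Sample variance = 52740.9639 / 82 = 643.1825
Standard deviation = √643.1825 = 25.3610

25.36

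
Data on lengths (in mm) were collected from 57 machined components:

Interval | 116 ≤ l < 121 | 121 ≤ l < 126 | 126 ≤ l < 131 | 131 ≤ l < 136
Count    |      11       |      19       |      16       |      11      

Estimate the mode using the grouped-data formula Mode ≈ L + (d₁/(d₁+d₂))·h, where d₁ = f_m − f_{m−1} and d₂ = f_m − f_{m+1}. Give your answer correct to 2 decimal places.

Modal class: 121 ≤ l < 126 (highest frequency 19).
d₁ = 19 − 11 = 8, d₂ = 19 − 16 = 3
Mode ≈ 121 + (8/(8+3)) × 5 = 121 + 3.6364 = 124.6364

124.64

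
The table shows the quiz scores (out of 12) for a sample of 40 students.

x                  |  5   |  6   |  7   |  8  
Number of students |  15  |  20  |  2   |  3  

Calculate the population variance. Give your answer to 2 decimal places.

0.69

Values: 5, 6, 7, 8
n = 40, Σfx = 233, mean = 5.8250
Σfx² = 1385
Σf(x − x̄)² = Σfx² − (Σfx)²/n = 1385 − 233²/40 = 27.7750
Population variance = 27.7750 / 40 = 0.6944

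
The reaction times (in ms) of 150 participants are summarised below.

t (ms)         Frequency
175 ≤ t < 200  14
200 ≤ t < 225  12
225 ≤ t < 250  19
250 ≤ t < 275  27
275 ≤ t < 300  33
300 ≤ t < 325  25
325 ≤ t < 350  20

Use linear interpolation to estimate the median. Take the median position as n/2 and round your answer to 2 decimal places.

Cumulative frequencies: 14, 26, 45, 72, 105, 130, 150
n = 150; position = n/2 = 75.
This falls in the class 275 ≤ t < 300: L = 275, F = 72, f = 33, h = 25.
Median ≈ 275 + ((75 − 72) / 33) × 25 = 277.2727

277.27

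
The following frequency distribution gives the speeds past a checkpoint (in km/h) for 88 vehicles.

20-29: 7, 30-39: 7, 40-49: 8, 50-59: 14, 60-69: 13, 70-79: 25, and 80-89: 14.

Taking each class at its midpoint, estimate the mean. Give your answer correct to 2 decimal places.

Midpoints: 24.5, 34.5, 44.5, 54.5, 64.5, 74.5, 84.5
Σfm = 7×24.5 + 7×34.5 + 8×44.5 + 14×54.5 + 13×64.5 + 25×74.5 + 14×84.5 = 5416
n = Σf = 88
Mean = 5416 / 88 = 61.5455

61.55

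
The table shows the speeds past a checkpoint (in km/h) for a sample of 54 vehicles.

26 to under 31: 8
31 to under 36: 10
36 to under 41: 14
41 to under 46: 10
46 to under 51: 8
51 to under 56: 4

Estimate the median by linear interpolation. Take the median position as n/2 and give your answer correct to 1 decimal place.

39.2

Cumulative frequencies: 8, 18, 32, 42, 50, 54
n = 54; position = n/2 = 27.
This falls in the class 36 to under 41: L = 36, F = 18, f = 14, h = 5.
Median ≈ 36 + ((27 − 18) / 14) × 5 = 39.2143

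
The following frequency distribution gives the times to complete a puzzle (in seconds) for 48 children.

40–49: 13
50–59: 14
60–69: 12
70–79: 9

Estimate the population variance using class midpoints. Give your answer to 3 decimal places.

Midpoints: 44.5, 54.5, 64.5, 74.5
n = 48, Σfm = 2786, mean = 58.0417
Σfm² = 167202
Σf(m − x̄)² = Σfm² − (Σfm)²/n = 167202 − 2786²/48 = 5497.9167
Population variance = 5497.9167 / 48 = 114.5399

114.540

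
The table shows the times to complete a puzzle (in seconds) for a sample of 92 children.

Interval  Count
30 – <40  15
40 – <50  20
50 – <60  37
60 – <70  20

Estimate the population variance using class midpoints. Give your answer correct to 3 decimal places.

98.062

Midpoints: 35, 45, 55, 65
n = 92, Σfm = 4760, mean = 51.7391
Σfm² = 255300
Σf(m − x̄)² = Σfm² − (Σfm)²/n = 255300 − 4760²/92 = 9021.7391
Population variance = 9021.7391 / 92 = 98.0624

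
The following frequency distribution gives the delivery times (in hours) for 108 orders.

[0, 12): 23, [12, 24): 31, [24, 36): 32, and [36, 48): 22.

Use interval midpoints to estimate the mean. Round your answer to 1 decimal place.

23.9

Midpoints: 6, 18, 30, 42
Σfm = 23×6 + 31×18 + 32×30 + 22×42 = 2580
n = Σf = 108
Mean = 2580 / 108 = 23.8889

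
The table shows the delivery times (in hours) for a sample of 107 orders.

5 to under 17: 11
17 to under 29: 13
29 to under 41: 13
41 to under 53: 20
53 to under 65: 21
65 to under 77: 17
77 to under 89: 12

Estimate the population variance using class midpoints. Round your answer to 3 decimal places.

481.291

Midpoints: 11, 23, 35, 47, 59, 71, 83
n = 107, Σfm = 5257, mean = 49.1308
Σfm² = 309779
Σf(m − x̄)² = Σfm² − (Σfm)²/n = 309779 − 5257²/107 = 51498.1682
Population variance = 51498.1682 / 107 = 481.2913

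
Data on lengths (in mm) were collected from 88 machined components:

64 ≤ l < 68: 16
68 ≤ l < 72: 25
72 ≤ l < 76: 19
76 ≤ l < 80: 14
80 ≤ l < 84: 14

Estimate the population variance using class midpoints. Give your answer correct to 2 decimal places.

Midpoints: 66, 70, 74, 78, 82
n = 88, Σfm = 6452, mean = 73.3182
Σfm² = 475552
Σf(m − x̄)² = Σfm² − (Σfm)²/n = 475552 − 6452²/88 = 2503.0909
Population variance = 2503.0909 / 88 = 28.4442

28.44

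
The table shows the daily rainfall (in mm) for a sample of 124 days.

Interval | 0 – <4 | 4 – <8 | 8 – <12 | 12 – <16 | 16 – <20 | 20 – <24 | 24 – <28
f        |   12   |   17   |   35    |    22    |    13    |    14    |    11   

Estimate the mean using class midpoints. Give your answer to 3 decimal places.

Midpoints: 2, 6, 10, 14, 18, 22, 26
Σfm = 12×2 + 17×6 + 35×10 + 22×14 + 13×18 + 14×22 + 11×26 = 1612
n = Σf = 124
Mean = 1612 / 124 = 13.0000

13.000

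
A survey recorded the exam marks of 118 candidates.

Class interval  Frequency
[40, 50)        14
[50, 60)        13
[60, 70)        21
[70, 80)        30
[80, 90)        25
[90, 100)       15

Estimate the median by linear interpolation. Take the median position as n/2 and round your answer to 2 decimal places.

73.67

Cumulative frequencies: 14, 27, 48, 78, 103, 118
n = 118; position = n/2 = 59.
This falls in the class [70, 80): L = 70, F = 48, f = 30, h = 10.
Median ≈ 70 + ((59 − 48) / 30) × 10 = 73.6667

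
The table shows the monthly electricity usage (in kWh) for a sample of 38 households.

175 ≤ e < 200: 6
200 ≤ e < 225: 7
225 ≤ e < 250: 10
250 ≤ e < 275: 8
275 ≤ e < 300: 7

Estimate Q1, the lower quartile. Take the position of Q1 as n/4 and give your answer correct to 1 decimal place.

212.5

Cumulative frequencies: 6, 13, 23, 31, 38
n = 38; position = n/4 = 9.5.
This falls in the class 200 ≤ e < 225: L = 200, F = 6, f = 7, h = 25.
Lower quartile ≈ 200 + ((9.5 − 6) / 7) × 25 = 212.5000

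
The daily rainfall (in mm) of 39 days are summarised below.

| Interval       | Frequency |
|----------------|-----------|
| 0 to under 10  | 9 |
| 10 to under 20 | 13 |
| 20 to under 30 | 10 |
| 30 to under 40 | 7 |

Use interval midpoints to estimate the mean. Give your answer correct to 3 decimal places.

18.846

Midpoints: 5, 15, 25, 35
Σfm = 9×5 + 13×15 + 10×25 + 7×35 = 735
n = Σf = 39
Mean = 735 / 39 = 18.8462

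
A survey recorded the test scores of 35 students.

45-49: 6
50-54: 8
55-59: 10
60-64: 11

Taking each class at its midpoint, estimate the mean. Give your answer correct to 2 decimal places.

55.71

Midpoints: 47, 52, 57, 62
Σfm = 6×47 + 8×52 + 10×57 + 11×62 = 1950
n = Σf = 35
Mean = 1950 / 35 = 55.7143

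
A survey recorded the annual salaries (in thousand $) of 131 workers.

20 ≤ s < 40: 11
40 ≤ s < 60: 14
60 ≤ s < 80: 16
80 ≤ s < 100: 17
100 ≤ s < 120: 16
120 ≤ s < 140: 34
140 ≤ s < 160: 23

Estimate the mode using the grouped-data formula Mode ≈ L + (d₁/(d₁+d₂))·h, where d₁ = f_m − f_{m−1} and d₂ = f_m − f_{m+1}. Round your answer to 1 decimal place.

Modal class: 120 ≤ s < 140 (highest frequency 34).
d₁ = 34 − 16 = 18, d₂ = 34 − 23 = 11
Mode ≈ 120 + (18/(18+11)) × 20 = 120 + 12.4138 = 132.4138

132.4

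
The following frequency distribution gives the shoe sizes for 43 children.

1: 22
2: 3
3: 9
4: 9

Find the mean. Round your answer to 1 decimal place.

Values: 1, 2, 3, 4
Σfx = 22×1 + 3×2 + 9×3 + 9×4 = 91
n = Σf = 43
Mean = 91 / 43 = 2.1163

2.1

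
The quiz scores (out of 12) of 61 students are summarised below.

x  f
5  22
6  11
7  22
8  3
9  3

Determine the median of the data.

6

Cumulative frequencies: 22, 33, 55, 58, 61
n = 61, so the median is the value in position (n+1)/2 = 31.
Position 31 falls at value 6.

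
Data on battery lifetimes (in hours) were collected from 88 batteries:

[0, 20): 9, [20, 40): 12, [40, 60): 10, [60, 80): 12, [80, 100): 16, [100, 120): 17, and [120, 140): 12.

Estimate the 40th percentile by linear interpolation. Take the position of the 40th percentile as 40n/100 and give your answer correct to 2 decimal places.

Cumulative frequencies: 9, 21, 31, 43, 59, 76, 88
n = 88; position = 40n/100 = 35.2.
This falls in the class [60, 80): L = 60, F = 31, f = 12, h = 20.
40th percentile ≈ 60 + ((35.2 − 31) / 12) × 20 = 67.0000

67.00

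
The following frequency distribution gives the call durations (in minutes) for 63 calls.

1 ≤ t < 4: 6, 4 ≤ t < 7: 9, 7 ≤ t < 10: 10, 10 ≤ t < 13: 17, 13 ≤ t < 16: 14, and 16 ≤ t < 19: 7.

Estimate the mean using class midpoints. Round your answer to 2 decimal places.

10.64

Midpoints: 2.5, 5.5, 8.5, 11.5, 14.5, 17.5
Σfm = 6×2.5 + 9×5.5 + 10×8.5 + 17×11.5 + 14×14.5 + 7×17.5 = 670.5
n = Σf = 63
Mean = 670.5 / 63 = 10.6429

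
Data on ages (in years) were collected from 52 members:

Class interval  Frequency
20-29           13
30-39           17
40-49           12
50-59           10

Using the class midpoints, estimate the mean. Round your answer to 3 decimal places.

38.154

Midpoints: 24.5, 34.5, 44.5, 54.5
Σfm = 13×24.5 + 17×34.5 + 12×44.5 + 10×54.5 = 1984
n = Σf = 52
Mean = 1984 / 52 = 38.1538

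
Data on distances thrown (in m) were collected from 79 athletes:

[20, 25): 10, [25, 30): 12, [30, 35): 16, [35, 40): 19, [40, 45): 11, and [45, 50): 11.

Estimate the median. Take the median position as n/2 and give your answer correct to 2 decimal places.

35.39

Cumulative frequencies: 10, 22, 38, 57, 68, 79
n = 79; position = n/2 = 39.5.
This falls in the class [35, 40): L = 35, F = 38, f = 19, h = 5.
Median ≈ 35 + ((39.5 − 38) / 19) × 5 = 35.3947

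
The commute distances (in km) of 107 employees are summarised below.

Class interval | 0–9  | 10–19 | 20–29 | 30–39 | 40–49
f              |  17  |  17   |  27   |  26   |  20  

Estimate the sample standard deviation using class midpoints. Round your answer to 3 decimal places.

Midpoints: 4.5, 14.5, 24.5, 34.5, 44.5
n = 107, Σfm = 2771.5, mean = 25.9019
Σfm² = 90676.75
Σf(m − x̄)² = Σfm² − (Σfm)²/n = 90676.75 − 2771.5²/107 = 18889.7196
Sample variance = 18889.7196 / 106 = 178.2049
Standard deviation = √178.2049 = 13.3493

13.349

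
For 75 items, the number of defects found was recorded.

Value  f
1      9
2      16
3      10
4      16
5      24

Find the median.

4

Cumulative frequencies: 9, 25, 35, 51, 75
n = 75, so the median is the value in position (n+1)/2 = 38.
Position 38 falls at value 4.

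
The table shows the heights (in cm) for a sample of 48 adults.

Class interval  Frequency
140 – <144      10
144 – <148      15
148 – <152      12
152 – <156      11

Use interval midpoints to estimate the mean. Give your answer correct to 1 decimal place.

148.0

Midpoints: 142, 146, 150, 154
Σfm = 10×142 + 15×146 + 12×150 + 11×154 = 7104
n = Σf = 48
Mean = 7104 / 48 = 148.0000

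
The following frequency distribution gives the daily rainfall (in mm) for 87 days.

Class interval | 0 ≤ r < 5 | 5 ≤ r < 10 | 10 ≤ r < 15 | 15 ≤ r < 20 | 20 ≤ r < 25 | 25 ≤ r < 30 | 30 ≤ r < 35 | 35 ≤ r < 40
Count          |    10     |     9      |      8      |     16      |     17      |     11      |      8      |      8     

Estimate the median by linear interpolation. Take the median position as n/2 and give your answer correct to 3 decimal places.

Cumulative frequencies: 10, 19, 27, 43, 60, 71, 79, 87
n = 87; position = n/2 = 43.5.
This falls in the class 20 ≤ r < 25: L = 20, F = 43, f = 17, h = 5.
Median ≈ 20 + ((43.5 − 43) / 17) × 5 = 20.1471

20.147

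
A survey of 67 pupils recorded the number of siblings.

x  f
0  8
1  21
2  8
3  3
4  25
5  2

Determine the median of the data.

Cumulative frequencies: 8, 29, 37, 40, 65, 67
n = 67, so the median is the value in position (n+1)/2 = 34.
Position 34 falls at value 2.

2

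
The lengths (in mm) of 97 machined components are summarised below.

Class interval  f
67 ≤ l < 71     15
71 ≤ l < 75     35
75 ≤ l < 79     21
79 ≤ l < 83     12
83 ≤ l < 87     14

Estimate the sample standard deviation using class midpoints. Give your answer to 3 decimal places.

5.108

Midpoints: 69, 73, 77, 81, 85
n = 97, Σfm = 7369, mean = 75.9691
Σfm² = 562321
Σf(m − x̄)² = Σfm² − (Σfm)²/n = 562321 − 7369²/97 = 2504.9072
Sample variance = 2504.9072 / 96 = 26.0928
Standard deviation = √26.0928 = 5.1081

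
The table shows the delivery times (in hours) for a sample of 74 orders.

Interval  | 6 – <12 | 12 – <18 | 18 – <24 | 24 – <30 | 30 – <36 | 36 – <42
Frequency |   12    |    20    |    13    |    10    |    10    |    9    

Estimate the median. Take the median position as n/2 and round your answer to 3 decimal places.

20.308

Cumulative frequencies: 12, 32, 45, 55, 65, 74
n = 74; position = n/2 = 37.
This falls in the class 18 – <24: L = 18, F = 32, f = 13, h = 6.
Median ≈ 18 + ((37 − 32) / 13) × 6 = 20.3077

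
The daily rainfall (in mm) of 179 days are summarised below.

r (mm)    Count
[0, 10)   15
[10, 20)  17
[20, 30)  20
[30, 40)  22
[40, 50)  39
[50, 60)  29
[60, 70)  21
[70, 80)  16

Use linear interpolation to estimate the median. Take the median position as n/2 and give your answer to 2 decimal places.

Cumulative frequencies: 15, 32, 52, 74, 113, 142, 163, 179
n = 179; position = n/2 = 89.5.
This falls in the class [40, 50): L = 40, F = 74, f = 39, h = 10.
Median ≈ 40 + ((89.5 − 74) / 39) × 10 = 43.9744

43.97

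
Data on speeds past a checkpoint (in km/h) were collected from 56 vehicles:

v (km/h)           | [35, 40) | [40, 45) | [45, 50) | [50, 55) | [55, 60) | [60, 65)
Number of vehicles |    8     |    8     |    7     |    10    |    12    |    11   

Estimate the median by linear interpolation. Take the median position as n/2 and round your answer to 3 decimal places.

Cumulative frequencies: 8, 16, 23, 33, 45, 56
n = 56; position = n/2 = 28.
This falls in the class [50, 55): L = 50, F = 23, f = 10, h = 5.
Median ≈ 50 + ((28 − 23) / 10) × 5 = 52.5000

52.500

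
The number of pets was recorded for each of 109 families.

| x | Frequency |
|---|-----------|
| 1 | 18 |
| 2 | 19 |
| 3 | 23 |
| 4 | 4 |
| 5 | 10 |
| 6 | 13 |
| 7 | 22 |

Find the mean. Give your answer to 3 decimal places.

3.881

Values: 1, 2, 3, 4, 5, 6, 7
Σfx = 18×1 + 19×2 + 23×3 + 4×4 + 10×5 + 13×6 + 22×7 = 423
n = Σf = 109
Mean = 423 / 109 = 3.8807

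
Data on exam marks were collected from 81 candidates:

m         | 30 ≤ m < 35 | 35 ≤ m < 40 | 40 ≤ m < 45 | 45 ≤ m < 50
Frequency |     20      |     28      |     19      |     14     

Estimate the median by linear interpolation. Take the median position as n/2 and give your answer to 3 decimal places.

38.661

Cumulative frequencies: 20, 48, 67, 81
n = 81; position = n/2 = 40.5.
This falls in the class 35 ≤ m < 40: L = 35, F = 20, f = 28, h = 5.
Median ≈ 35 + ((40.5 − 20) / 28) × 5 = 38.6607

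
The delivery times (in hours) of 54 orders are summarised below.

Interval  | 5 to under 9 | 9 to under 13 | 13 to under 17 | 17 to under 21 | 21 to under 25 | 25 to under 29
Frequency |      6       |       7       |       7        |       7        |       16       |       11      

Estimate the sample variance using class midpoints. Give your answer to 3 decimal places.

Midpoints: 7, 11, 15, 19, 23, 27
n = 54, Σfm = 1022, mean = 18.9259
Σfm² = 21726
Σf(m − x̄)² = Σfm² − (Σfm)²/n = 21726 − 1022²/54 = 2383.7037
Sample variance = 2383.7037 / 53 = 44.9755

44.976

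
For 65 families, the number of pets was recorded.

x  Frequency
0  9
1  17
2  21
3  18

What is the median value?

2

Cumulative frequencies: 9, 26, 47, 65
n = 65, so the median is the value in position (n+1)/2 = 33.
Position 33 falls at value 2.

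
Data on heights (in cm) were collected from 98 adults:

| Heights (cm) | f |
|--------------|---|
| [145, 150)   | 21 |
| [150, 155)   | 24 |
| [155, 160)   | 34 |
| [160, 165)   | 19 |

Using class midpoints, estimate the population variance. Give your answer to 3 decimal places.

Midpoints: 147.5, 152.5, 157.5, 162.5
n = 98, Σfm = 15200, mean = 155.1020
Σfm² = 2360162.5
Σf(m − x̄)² = Σfm² − (Σfm)²/n = 2360162.5 − 15200²/98 = 2611.4796
Population variance = 2611.4796 / 98 = 26.6478

26.648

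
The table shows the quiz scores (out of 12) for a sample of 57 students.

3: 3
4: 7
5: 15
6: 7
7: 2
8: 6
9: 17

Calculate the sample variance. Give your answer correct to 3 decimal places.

Values: 3, 4, 5, 6, 7, 8, 9
n = 57, Σfx = 369, mean = 6.4737
Σfx² = 2625
Σf(x − x̄)² = Σfx² − (Σfx)²/n = 2625 − 369²/57 = 236.2105
Sample variance = 236.2105 / 56 = 4.2180

4.218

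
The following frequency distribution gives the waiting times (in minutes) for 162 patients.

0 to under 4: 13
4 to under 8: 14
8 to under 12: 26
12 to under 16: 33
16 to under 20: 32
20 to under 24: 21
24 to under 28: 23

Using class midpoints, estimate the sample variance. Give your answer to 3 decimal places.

Midpoints: 2, 6, 10, 14, 18, 22, 26
n = 162, Σfm = 2468, mean = 15.2346
Σfm² = 45704
Σf(m − x̄)² = Σfm² − (Σfm)²/n = 45704 − 2468²/162 = 8105.0864
Sample variance = 8105.0864 / 161 = 50.3422

50.342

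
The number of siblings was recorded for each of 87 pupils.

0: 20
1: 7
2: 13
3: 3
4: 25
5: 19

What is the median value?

Cumulative frequencies: 20, 27, 40, 43, 68, 87
n = 87, so the median is the value in position (n+1)/2 = 44.
Position 44 falls at value 4.

4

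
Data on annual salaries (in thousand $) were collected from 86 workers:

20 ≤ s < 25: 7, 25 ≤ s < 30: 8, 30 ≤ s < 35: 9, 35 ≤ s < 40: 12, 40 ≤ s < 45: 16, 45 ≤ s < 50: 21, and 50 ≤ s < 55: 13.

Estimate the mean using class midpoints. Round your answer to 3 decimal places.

Midpoints: 22.5, 27.5, 32.5, 37.5, 42.5, 47.5, 52.5
Σfm = 7×22.5 + 8×27.5 + 9×32.5 + 12×37.5 + 16×42.5 + 21×47.5 + 13×52.5 = 3480
n = Σf = 86
Mean = 3480 / 86 = 40.4651

40.465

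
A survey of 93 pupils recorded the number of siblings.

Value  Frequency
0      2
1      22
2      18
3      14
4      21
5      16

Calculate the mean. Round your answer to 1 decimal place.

Values: 0, 1, 2, 3, 4, 5
Σfx = 2×0 + 22×1 + 18×2 + 14×3 + 21×4 + 16×5 = 264
n = Σf = 93
Mean = 264 / 93 = 2.8387

2.8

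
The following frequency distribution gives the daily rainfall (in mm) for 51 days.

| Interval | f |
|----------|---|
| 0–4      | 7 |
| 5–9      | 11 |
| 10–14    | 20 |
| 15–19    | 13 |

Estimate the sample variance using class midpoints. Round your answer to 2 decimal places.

Midpoints: 2, 7, 12, 17
n = 51, Σfm = 552, mean = 10.8235
Σfm² = 7204
Σf(m − x̄)² = Σfm² − (Σfm)²/n = 7204 − 552²/51 = 1229.4118
Sample variance = 1229.4118 / 50 = 24.5882

24.59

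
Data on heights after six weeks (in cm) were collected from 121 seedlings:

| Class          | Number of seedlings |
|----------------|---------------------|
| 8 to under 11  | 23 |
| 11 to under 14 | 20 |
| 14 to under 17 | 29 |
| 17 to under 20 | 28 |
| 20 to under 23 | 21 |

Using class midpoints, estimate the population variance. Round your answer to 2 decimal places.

Midpoints: 9.5, 12.5, 15.5, 18.5, 21.5
n = 121, Σfm = 1887.5, mean = 15.5992
Σfm² = 31458.25
Σf(m − x̄)² = Σfm² − (Σfm)²/n = 31458.25 − 1887.5²/121 = 2014.8099
Population variance = 2014.8099 / 121 = 16.6513

16.65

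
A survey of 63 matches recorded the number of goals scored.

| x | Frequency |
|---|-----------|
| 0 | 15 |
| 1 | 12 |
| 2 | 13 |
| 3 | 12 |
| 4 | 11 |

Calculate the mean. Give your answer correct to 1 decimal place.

Values: 0, 1, 2, 3, 4
Σfx = 15×0 + 12×1 + 13×2 + 12×3 + 11×4 = 118
n = Σf = 63
Mean = 118 / 63 = 1.8730

1.9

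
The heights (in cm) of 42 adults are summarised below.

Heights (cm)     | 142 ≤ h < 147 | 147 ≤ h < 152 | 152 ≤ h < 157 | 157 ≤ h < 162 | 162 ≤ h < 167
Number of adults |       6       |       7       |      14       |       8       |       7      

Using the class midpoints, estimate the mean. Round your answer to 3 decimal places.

Midpoints: 144.5, 149.5, 154.5, 159.5, 164.5
Σfm = 6×144.5 + 7×149.5 + 14×154.5 + 8×159.5 + 7×164.5 = 6504
n = Σf = 42
Mean = 6504 / 42 = 154.8571

154.857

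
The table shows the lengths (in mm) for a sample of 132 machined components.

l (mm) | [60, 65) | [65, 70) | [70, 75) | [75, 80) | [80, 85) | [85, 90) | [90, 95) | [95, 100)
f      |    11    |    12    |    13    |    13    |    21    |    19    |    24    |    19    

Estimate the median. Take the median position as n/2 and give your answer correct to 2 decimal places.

Cumulative frequencies: 11, 23, 36, 49, 70, 89, 113, 132
n = 132; position = n/2 = 66.
This falls in the class [80, 85): L = 80, F = 49, f = 21, h = 5.
Median ≈ 80 + ((66 − 49) / 21) × 5 = 84.0476

84.05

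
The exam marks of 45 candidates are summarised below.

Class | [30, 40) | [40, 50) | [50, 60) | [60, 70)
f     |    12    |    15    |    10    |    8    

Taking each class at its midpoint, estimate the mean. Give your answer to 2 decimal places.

Midpoints: 35, 45, 55, 65
Σfm = 12×35 + 15×45 + 10×55 + 8×65 = 2165
n = Σf = 45
Mean = 2165 / 45 = 48.1111

48.11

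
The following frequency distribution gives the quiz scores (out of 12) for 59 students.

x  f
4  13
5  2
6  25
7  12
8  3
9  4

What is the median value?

Cumulative frequencies: 13, 15, 40, 52, 55, 59
n = 59, so the median is the value in position (n+1)/2 = 30.
Position 30 falls at value 6.

6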